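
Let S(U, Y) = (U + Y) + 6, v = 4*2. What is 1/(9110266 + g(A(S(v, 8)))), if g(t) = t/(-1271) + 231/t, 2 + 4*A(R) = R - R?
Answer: 2542/23157121769 ≈ 1.0977e-7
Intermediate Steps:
v = 8
S(U, Y) = 6 + U + Y
A(R) = -½ (A(R) = -½ + (R - R)/4 = -½ + (¼)*0 = -½ + 0 = -½)
g(t) = 231/t - t/1271 (g(t) = t*(-1/1271) + 231/t = -t/1271 + 231/t = 231/t - t/1271)
1/(9110266 + g(A(S(v, 8)))) = 1/(9110266 + (231/(-½) - 1/1271*(-½))) = 1/(9110266 + (231*(-2) + 1/2542)) = 1/(9110266 + (-462 + 1/2542)) = 1/(9110266 - 1174403/2542) = 1/(23157121769/2542) = 2542/23157121769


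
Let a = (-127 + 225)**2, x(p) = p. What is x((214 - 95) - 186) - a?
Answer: -9671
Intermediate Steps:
a = 9604 (a = 98**2 = 9604)
x((214 - 95) - 186) - a = ((214 - 95) - 186) - 1*9604 = (119 - 186) - 9604 = -67 - 9604 = -9671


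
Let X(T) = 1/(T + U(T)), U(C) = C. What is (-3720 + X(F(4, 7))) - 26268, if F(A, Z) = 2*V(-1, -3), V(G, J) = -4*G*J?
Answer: -1439425/48 ≈ -29988.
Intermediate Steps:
V(G, J) = -4*G*J
F(A, Z) = -24 (F(A, Z) = 2*(-4*(-1)*(-3)) = 2*(-12) = -24)
X(T) = 1/(2*T) (X(T) = 1/(T + T) = 1/(2*T))
(-3720 + X(F(4, 7))) - 26268 = (-3720 + (½)/(-24)) - 26268 = (-3720 + (½)*(-1/24)) - 26268 = (-3720 - 1/48) - 26268 = -178561/48 - 26268 = -1439425/48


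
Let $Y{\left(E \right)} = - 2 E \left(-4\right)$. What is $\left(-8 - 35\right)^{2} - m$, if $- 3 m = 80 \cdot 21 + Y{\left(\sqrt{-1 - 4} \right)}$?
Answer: $2409 + \frac{8 i \sqrt{5}}{3} \approx 2409.0 + 5.9628 i$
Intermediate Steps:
$Y{\left(E \right)} = 8 E$
$m = -560 - \frac{8 i \sqrt{5}}{3}$ ($m = - \frac{80 \cdot 21 + 8 \sqrt{-1 - 4}}{3} = - \frac{1680 + 8 \sqrt{-5}}{3} = - \frac{1680 + 8 i \sqrt{5}}{3} = -560 - \frac{8 i \sqrt{5}}{3} \approx -560.0 - 5.9628 i$)
$\left(-8 - 35\right)^{2} - m = \left(-8 - 35\right)^{2} - \left(-560 - \frac{8 i \sqrt{5}}{3}\right) = \left(-43\right)^{2} + \left(560 + \frac{8 i \sqrt{5}}{3}\right) = 1849 + \left(560 + \frac{8 i \sqrt{5}}{3}\right) = 2409 + \frac{8 i \sqrt{5}}{3}$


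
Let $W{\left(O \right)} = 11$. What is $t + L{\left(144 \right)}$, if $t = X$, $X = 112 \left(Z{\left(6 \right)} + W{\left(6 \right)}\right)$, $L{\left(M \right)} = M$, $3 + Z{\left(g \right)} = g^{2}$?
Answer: $5072$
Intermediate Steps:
$Z{\left(g \right)} = -3 + g^{2}$
$X = 4928$ ($X = 112 \left(\left(-3 + 6^{2}\right) + 11\right) = 112 \left(\left(-3 + 36\right) + 11\right) = 112 \left(33 + 11\right) = 112 \cdot 44 = 4928$)
$t = 4928$
$t + L{\left(144 \right)} = 4928 + 144 = 5072$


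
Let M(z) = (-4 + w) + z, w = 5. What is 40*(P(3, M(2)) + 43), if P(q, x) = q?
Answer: 1840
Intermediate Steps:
M(z) = 1 + z (M(z) = (-4 + 5) + z = 1 + z)
40*(P(3, M(2)) + 43) = 40*(3 + 43) = 40*46 = 1840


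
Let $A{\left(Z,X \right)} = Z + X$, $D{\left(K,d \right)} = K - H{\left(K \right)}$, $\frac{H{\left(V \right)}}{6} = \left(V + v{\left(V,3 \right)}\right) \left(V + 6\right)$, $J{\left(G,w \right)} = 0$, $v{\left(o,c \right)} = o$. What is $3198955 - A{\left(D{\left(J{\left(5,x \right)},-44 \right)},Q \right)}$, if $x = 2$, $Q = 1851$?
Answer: $3197104$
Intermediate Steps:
$H{\left(V \right)} = 12 V \left(6 + V\right)$ ($H{\left(V \right)} = 6 \left(V + V\right) \left(V + 6\right) = 6 \cdot 2 V \left(6 + V\right) = 12 V \left(6 + V\right)$)
$D{\left(K,d \right)} = K - 12 K \left(6 + K\right)$
$A{\left(Z,X \right)} = X + Z$
$3198955 - A{\left(D{\left(J{\left(5,x \right)},-44 \right)},Q \right)} = 3198955 - \left(1851 + 0 \left(-71 - 0\right)\right) = 3198955 - \left(1851 + 0 \left(-71 + 0\right)\right) = 3198955 - \left(1851 + 0 \left(-71\right)\right) = 3198955 - \left(1851 + 0\right) = 3198955 - 1851 = 3197104$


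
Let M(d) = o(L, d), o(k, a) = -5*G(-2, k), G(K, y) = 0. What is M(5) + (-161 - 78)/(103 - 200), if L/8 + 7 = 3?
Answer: 239/97 ≈ 2.4639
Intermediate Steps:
L = -32 (L = -56 + 8*3 = -56 + 24 = -32)
o(k, a) = 0 (o(k, a) = -5*0 = 0)
M(d) = 0
M(5) + (-161 - 78)/(103 - 200) = 0 + (-161 - 78)/(103 - 200) = 0 - 239/(-97) = 0 - 239*(-1/97) = 0 + 239/97 = 239/97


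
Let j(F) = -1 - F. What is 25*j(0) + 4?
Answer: -21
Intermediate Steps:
25*j(0) + 4 = 25*(-1 - 1*0) + 4 = 25*(-1 + 0) + 4 = 25*(-1) + 4 = -25 + 4 = -21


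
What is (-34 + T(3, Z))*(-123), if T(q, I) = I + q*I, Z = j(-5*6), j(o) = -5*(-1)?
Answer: 1722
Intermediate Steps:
j(o) = 5
Z = 5
T(q, I) = I + I*q
(-34 + T(3, Z))*(-123) = (-34 + 5*(1 + 3))*(-123) = (-34 + 5*4)*(-123) = (-34 + 20)*(-123) = -14*(-123) = 1722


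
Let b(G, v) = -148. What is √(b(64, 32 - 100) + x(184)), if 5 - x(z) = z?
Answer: I*√327 ≈ 18.083*I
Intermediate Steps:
x(z) = 5 - z
√(b(64, 32 - 100) + x(184)) = √(-148 + (5 - 1*184)) = √(-148 + (5 - 184)) = √(-148 - 179) = √(-327) = I*√327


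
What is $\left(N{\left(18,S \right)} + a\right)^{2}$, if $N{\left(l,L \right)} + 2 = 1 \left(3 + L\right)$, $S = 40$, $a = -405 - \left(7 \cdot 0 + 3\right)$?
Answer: $134689$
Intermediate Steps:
$a = -408$ ($a = -405 - \left(0 + 3\right) = -405 - 3 = -408$)
$N{\left(l,L \right)} = 1 + L$ ($N{\left(l,L \right)} = -2 + 1 \left(3 + L\right) = -2 + \left(3 + L\right) = 1 + L$)
$\left(N{\left(18,S \right)} + a\right)^{2} = \left(\left(1 + 40\right) - 408\right)^{2} = \left(41 - 408\right)^{2} = \left(-367\right)^{2} = 134689$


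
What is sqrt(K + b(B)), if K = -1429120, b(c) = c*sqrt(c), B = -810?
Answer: sqrt(-1429120 - 7290*I*sqrt(10)) ≈ 9.642 - 1195.5*I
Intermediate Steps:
b(c) = c**(3/2)
sqrt(K + b(B)) = sqrt(-1429120 + (-810)**(3/2)) = sqrt(-1429120 - 7290*I*sqrt(10))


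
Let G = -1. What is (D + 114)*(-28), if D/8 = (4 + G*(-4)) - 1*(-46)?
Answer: -15288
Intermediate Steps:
D = 432 (D = 8*((4 - 1*(-4)) - 1*(-46)) = 8*((4 + 4) + 46) = 8*(8 + 46) = 8*54 = 432)
(D + 114)*(-28) = (432 + 114)*(-28) = 546*(-28) = -15288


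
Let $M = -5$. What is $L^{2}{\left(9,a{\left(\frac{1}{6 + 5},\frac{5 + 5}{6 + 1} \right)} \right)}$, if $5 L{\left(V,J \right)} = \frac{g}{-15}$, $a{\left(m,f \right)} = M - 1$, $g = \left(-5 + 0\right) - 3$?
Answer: $\frac{64}{5625} \approx 0.011378$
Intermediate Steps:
$g = -8$ ($g = -5 - 3 = -8$)
$a{\left(m,f \right)} = -6$ ($a{\left(m,f \right)} = -5 - 1 = -6$)
$L{\left(V,J \right)} = \frac{8}{75}$ ($L{\left(V,J \right)} = \frac{\left(-8\right) \frac{1}{-15}}{5} = \frac{\left(-8\right) \left(- \frac{1}{15}\right)}{5} = \frac{1}{5} \cdot \frac{8}{15} = \frac{8}{75}$)
$L^{2}{\left(9,a{\left(\frac{1}{6 + 5},\frac{5 + 5}{6 + 1} \right)} \right)} = \left(\frac{8}{75}\right)^{2} = \frac{64}{5625}$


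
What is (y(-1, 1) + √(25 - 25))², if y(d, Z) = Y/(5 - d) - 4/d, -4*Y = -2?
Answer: 2401/144 ≈ 16.674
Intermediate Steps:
Y = ½ (Y = -¼*(-2) = ½ ≈ 0.50000)
y(d, Z) = 1/(2*(5 - d)) - 4/d
(y(-1, 1) + √(25 - 25))² = ((½)*(40 - 9*(-1))/(-1*(-5 - 1)) + √(25 - 25))² = ((½)*(-1)*(40 + 9)/(-6) + √0)² = ((½)*(-1)*(-⅙)*49 + 0)² = (49/12 + 0)² = (49/12)² = 2401/144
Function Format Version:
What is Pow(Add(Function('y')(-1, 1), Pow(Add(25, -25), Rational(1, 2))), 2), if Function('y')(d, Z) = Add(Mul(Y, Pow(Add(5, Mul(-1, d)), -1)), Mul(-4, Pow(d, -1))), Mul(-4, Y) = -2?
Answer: Rational(2401, 144) ≈ 16.674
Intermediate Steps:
Y = Rational(1, 2) (Y = Mul(Rational(-1, 4), -2) = Rational(1, 2) ≈ 0.50000)
Function('y')(d, Z) = Add(Mul(Rational(1, 2), Pow(Add(5, Mul(-1, d)), -1)), Mul(-4, Pow(d, -1)))
Pow(Add(Function('y')(-1, 1), Pow(Add(25, -25), Rational(1, 2))), 2) = Pow(Add(Mul(Rational(1, 2), Pow(-1, -1), Pow(Add(-5, -1), -1), Add(40, Mul(-9, -1))), Pow(Add(25, -25), Rational(1, 2))), 2) = Pow(Add(Mul(Rational(1, 2), -1, Pow(-6, -1), Add(40, 9)), Pow(0, Rational(1, 2))), 2) = Pow(Add(Mul(Rational(1, 2), -1, Rational(-1, 6), 49), 0), 2) = Pow(Add(Rational(49, 12), 0), 2) = Pow(Rational(49, 12), 2) = Rational(2401, 144)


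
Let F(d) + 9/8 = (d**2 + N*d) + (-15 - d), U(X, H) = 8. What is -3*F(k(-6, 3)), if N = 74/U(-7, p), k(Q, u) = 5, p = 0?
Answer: -1203/8 ≈ -150.38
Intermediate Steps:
N = 37/4 (N = 74/8 = 74*(1/8) = 37/4 ≈ 9.2500)
F(d) = -129/8 + d**2 + 33*d/4 (F(d) = -9/8 + ((d**2 + 37*d/4) + (-15 - d)) = -9/8 + (-15 + d**2 + 33*d/4) = -129/8 + d**2 + 33*d/4)
-3*F(k(-6, 3)) = -3*(-129/8 + 5**2 + (33/4)*5) = -3*(-129/8 + 25 + 165/4) = -3*401/8 = -1203/8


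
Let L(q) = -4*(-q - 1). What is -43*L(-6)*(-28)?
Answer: -24080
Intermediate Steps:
L(q) = 4 + 4*q (L(q) = -4*(-1 - q) = 4 + 4*q)
-43*L(-6)*(-28) = -43*(4 + 4*(-6))*(-28) = -43*(4 - 24)*(-28) = -43*(-20)*(-28) = 860*(-28) = -24080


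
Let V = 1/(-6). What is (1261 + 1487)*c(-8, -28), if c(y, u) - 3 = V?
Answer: 7786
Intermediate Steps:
V = -1/6 ≈ -0.16667
c(y, u) = 17/6 (c(y, u) = 3 - 1/6 = 17/6)
(1261 + 1487)*c(-8, -28) = (1261 + 1487)*(17/6) = 2748*(17/6) = 7786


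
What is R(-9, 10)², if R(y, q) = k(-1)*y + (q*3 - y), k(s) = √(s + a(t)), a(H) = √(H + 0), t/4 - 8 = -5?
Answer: 9*(13 - 3*√(-1 + 2*√3))² ≈ 618.63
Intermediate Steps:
t = 12 (t = 32 + 4*(-5) = 32 - 20 = 12)
a(H) = √H
k(s) = √(s + 2*√3) (k(s) = √(s + √12) = √(s + 2*√3))
R(y, q) = -y + 3*q + y*√(-1 + 2*√3) (R(y, q) = √(-1 + 2*√3)*y + (q*3 - y) = y*√(-1 + 2*√3) + (3*q - y) = y*√(-1 + 2*√3) + (-y + 3*q) = -y + 3*q + y*√(-1 + 2*√3))
R(-9, 10)² = (-1*(-9) + 3*10 - 9*√(-1 + 2*√3))² = (9 + 30 - 9*√(-1 + 2*√3))² = (39 - 9*√(-1 + 2*√3))²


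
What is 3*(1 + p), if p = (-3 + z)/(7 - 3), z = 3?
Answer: 3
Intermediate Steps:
p = 0 (p = (-3 + 3)/(7 - 3) = 0/4 = 0*(¼) = 0)
3*(1 + p) = 3*(1 + 0) = 3*1 = 3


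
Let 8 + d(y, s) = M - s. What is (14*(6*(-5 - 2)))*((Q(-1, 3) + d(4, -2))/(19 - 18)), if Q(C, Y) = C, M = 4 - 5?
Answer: 4704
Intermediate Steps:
M = -1
d(y, s) = -9 - s (d(y, s) = -8 + (-1 - s) = -9 - s)
(14*(6*(-5 - 2)))*((Q(-1, 3) + d(4, -2))/(19 - 18)) = (14*(6*(-5 - 2)))*((-1 + (-9 - 1*(-2)))/(19 - 18)) = (14*(6*(-7)))*((-1 + (-9 + 2))/1) = (14*(-42))*((-1 - 7)*1) = -(-4704) = -588*(-8) = 4704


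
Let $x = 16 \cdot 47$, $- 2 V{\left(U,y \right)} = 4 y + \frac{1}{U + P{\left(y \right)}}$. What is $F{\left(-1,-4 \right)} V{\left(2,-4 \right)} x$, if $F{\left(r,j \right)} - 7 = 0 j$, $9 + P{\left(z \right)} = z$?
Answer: $\frac{465864}{11} \approx 42351.0$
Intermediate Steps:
$P{\left(z \right)} = -9 + z$
$V{\left(U,y \right)} = - 2 y - \frac{1}{2 \left(-9 + U + y\right)}$ ($V{\left(U,y \right)} = - \frac{4 y + \frac{1}{U + \left(-9 + y\right)}}{2} = - \frac{4 y + \frac{1}{-9 + U + y}}{2} = - \frac{\frac{1}{-9 + U + y} + 4 y}{2} = - 2 y - \frac{1}{2 \left(-9 + U + y\right)}$)
$F{\left(r,j \right)} = 7$ ($F{\left(r,j \right)} = 7 + 0 j = 7 + 0 = 7$)
$x = 752$
$F{\left(-1,-4 \right)} V{\left(2,-4 \right)} x = 7 \frac{- \frac{1}{2} - 4 \left(-4\right) - - 8 \left(-9 - 4\right)}{-9 + 2 - 4} \cdot 752 = 7 \frac{- \frac{1}{2} + 16 - \left(-8\right) \left(-13\right)}{-11} \cdot 752 = 7 \left(- \frac{- \frac{1}{2} + 16 - 104}{11}\right) 752 = 7 \left(\left(- \frac{1}{11}\right) \left(- \frac{177}{2}\right)\right) 752 = 7 \cdot \frac{177}{22} \cdot 752 = \frac{1239}{22} \cdot 752 = \frac{465864}{11}$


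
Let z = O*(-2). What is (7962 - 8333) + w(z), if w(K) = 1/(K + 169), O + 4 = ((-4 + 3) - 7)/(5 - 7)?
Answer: -62698/169 ≈ -370.99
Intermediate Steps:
O = 0 (O = -4 + ((-4 + 3) - 7)/(5 - 7) = -4 + (-1 - 7)/(-2) = -4 - 8*(-½) = -4 + 4 = 0)
z = 0 (z = 0*(-2) = 0)
w(K) = 1/(169 + K)
(7962 - 8333) + w(z) = (7962 - 8333) + 1/(169 + 0) = -371 + 1/169 = -62698/169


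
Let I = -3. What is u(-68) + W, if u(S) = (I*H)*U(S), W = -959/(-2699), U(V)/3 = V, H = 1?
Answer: 1652747/2699 ≈ 612.36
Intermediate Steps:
U(V) = 3*V
W = 959/2699 (W = -959*(-1/2699) = 959/2699 ≈ 0.35532)
u(S) = -9*S (u(S) = (-3*1)*(3*S) = -9*S)
u(-68) + W = -9*(-68) + 959/2699 = 612 + 959/2699 = 1652747/2699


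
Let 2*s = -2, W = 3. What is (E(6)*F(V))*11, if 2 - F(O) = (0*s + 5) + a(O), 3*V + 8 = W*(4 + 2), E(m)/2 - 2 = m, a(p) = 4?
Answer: -1232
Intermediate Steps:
E(m) = 4 + 2*m
s = -1 (s = (1/2)*(-2) = -1)
V = 10/3 (V = -8/3 + (3*(4 + 2))/3 = -8/3 + (3*6)/3 = -8/3 + (1/3)*18 = -8/3 + 6 = 10/3 ≈ 3.3333)
F(O) = -7 (F(O) = 2 - ((0*(-1) + 5) + 4) = 2 - ((0 + 5) + 4) = 2 - (5 + 4) = 2 - 1*9 = 2 - 9 = -7)
(E(6)*F(V))*11 = ((4 + 2*6)*(-7))*11 = ((4 + 12)*(-7))*11 = (16*(-7))*11 = -112*11 = -1232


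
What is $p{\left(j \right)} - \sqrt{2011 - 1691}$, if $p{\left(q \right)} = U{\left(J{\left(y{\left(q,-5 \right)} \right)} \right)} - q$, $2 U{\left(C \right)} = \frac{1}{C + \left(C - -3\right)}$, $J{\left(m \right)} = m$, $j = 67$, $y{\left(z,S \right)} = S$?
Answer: $- \frac{939}{14} - 8 \sqrt{5} \approx -84.96$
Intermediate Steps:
$U{\left(C \right)} = \frac{1}{2 \left(3 + 2 C\right)}$ ($U{\left(C \right)} = \frac{1}{2 \left(C + \left(C - -3\right)\right)} = \frac{1}{2 \left(C + \left(C + 3\right)\right)} = \frac{1}{2 \left(C + \left(3 + C\right)\right)} = \frac{1}{2 \left(3 + 2 C\right)}$)
$p{\left(q \right)} = - \frac{1}{14} - q$ ($p{\left(q \right)} = \frac{1}{2 \left(3 + 2 \left(-5\right)\right)} - q = \frac{1}{2 \left(3 - 10\right)} - q = \frac{1}{2 \left(-7\right)} - q = \frac{1}{2} \left(- \frac{1}{7}\right) - q = - \frac{1}{14} - q$)
$p{\left(j \right)} - \sqrt{2011 - 1691} = \left(- \frac{1}{14} - 67\right) - \sqrt{2011 - 1691} = \left(- \frac{1}{14} - 67\right) - \sqrt{320} = - \frac{939}{14} - 8 \sqrt{5}$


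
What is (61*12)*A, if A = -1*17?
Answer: -12444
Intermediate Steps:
A = -17
(61*12)*A = (61*12)*(-17) = 732*(-17) = -12444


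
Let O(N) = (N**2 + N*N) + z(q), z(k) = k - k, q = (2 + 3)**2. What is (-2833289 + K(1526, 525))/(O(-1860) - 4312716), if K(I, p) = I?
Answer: -943921/868828 ≈ -1.0864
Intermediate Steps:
q = 25 (q = 5**2 = 25)
z(k) = 0
O(N) = 2*N**2 (O(N) = (N**2 + N*N) + 0 = (N**2 + N**2) + 0 = 2*N**2 + 0 = 2*N**2)
(-2833289 + K(1526, 525))/(O(-1860) - 4312716) = (-2833289 + 1526)/(2*(-1860)**2 - 4312716) = -2831763/(2*3459600 - 4312716) = -2831763/(6919200 - 4312716) = -2831763/2606484 = -2831763*1/2606484 = -943921/868828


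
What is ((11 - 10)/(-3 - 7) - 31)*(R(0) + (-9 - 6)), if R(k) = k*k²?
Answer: 933/2 ≈ 466.50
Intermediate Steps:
R(k) = k³
((11 - 10)/(-3 - 7) - 31)*(R(0) + (-9 - 6)) = ((11 - 10)/(-3 - 7) - 31)*(0³ + (-9 - 6)) = (1/(-10) - 31)*(0 - 15) = (1*(-⅒) - 31)*(-15) = (-⅒ - 31)*(-15) = -311/10*(-15) = 933/2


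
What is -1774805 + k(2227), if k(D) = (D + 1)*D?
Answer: 3186951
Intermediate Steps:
k(D) = D*(1 + D) (k(D) = (1 + D)*D = D*(1 + D))
-1774805 + k(2227) = -1774805 + 2227*(1 + 2227) = -1774805 + 2227*2228 = -1774805 + 4961756 = 3186951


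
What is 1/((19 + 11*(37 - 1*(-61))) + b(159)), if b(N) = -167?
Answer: 1/930 ≈ 0.0010753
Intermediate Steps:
1/((19 + 11*(37 - 1*(-61))) + b(159)) = 1/((19 + 11*(37 - 1*(-61))) - 167) = 1/((19 + 11*(37 + 61)) - 167) = 1/((19 + 11*98) - 167) = 1/((19 + 1078) - 167) = 1/(1097 - 167) = 1/930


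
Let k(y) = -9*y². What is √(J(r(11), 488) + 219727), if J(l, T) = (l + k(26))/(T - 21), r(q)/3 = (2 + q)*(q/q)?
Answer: 8*√748706542/467 ≈ 468.74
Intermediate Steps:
r(q) = 6 + 3*q (r(q) = 3*((2 + q)*(q/q)) = 3*((2 + q)*1) = 3*(2 + q) = 6 + 3*q)
J(l, T) = (-6084 + l)/(-21 + T) (J(l, T) = (l - 9*26²)/(T - 21) = (l - 9*676)/(-21 + T) = (l - 6084)/(-21 + T) = (-6084 + l)/(-21 + T))
√(J(r(11), 488) + 219727) = √((-6084 + (6 + 3*11))/(-21 + 488) + 219727) = √((-6084 + (6 + 33))/467 + 219727) = √((-6084 + 39)/467 + 219727) = √((1/467)*(-6045) + 219727) = √(-6045/467 + 219727) = √(102606464/467) = 8*√748706542/467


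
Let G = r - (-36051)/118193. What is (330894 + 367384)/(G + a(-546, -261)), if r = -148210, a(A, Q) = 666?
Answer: -82531571654/17438631941 ≈ -4.7327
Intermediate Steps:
G = -17517348479/118193 (G = -148210 - (-36051)/118193 = -148210 - 1*(-36051/118193) = -148210 + 36051/118193 = -17517348479/118193 ≈ -1.4821e+5)
(330894 + 367384)/(G + a(-546, -261)) = (330894 + 367384)/(-17517348479/118193 + 666) = 698278/(-17438631941/118193) = 698278*(-118193/17438631941) = -82531571654/17438631941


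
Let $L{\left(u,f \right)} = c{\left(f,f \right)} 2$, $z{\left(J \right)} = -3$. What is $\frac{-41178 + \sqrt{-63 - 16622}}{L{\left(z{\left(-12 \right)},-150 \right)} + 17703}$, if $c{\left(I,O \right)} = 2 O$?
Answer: $- \frac{13726}{5701} + \frac{i \sqrt{16685}}{17103} \approx -2.4076 + 0.0075525 i$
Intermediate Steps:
$L{\left(u,f \right)} = 4 f$ ($L{\left(u,f \right)} = 2 f 2 = 4 f$)
$\frac{-41178 + \sqrt{-63 - 16622}}{L{\left(z{\left(-12 \right)},-150 \right)} + 17703} = \frac{-41178 + \sqrt{-63 - 16622}}{4 \left(-150\right) + 17703} = \frac{-41178 + \sqrt{-16685}}{-600 + 17703} = \frac{-41178 + i \sqrt{16685}}{17103} = \left(-41178 + i \sqrt{16685}\right) \frac{1}{17103} = - \frac{13726}{5701} + \frac{i \sqrt{16685}}{17103}$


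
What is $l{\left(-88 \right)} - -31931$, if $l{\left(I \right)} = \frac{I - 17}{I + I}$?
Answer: $\frac{5619961}{176} \approx 31932.0$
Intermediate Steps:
$l{\left(I \right)} = \frac{-17 + I}{2 I}$
$l{\left(-88 \right)} - -31931 = \frac{-17 - 88}{2 \left(-88\right)} - -31931 = \frac{1}{2} \left(- \frac{1}{88}\right) \left(-105\right) + 31931 = \frac{105}{176} + 31931 = \frac{5619961}{176}$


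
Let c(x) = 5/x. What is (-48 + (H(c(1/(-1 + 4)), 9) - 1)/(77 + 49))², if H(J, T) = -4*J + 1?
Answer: 1036324/441 ≈ 2349.9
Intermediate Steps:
H(J, T) = 1 - 4*J
(-48 + (H(c(1/(-1 + 4)), 9) - 1)/(77 + 49))² = (-48 + ((1 - 20/(1/(-1 + 4))) - 1)/(77 + 49))² = (-48 + ((1 - 20/(1/3)) - 1)/126)² = (-48 + ((1 - 20/⅓) - 1)*(1/126))² = (-48 + ((1 - 20*3) - 1)*(1/126))² = (-48 + ((1 - 4*15) - 1)*(1/126))² = (-48 + ((1 - 60) - 1)*(1/126))² = (-48 + (-59 - 1)*(1/126))² = (-48 - 60*1/126)² = (-48 - 10/21)² = (-1018/21)² = 1036324/441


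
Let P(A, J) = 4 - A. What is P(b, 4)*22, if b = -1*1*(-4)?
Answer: 0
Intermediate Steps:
b = 4 (b = -1*(-4) = 4)
P(b, 4)*22 = (4 - 1*4)*22 = (4 - 4)*22 = 0*22 = 0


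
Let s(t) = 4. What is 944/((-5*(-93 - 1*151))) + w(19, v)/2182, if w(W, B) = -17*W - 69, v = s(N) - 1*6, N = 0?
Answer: 197696/332755 ≈ 0.59412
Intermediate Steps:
v = -2 (v = 4 - 1*6 = 4 - 6 = -2)
w(W, B) = -69 - 17*W
944/((-5*(-93 - 1*151))) + w(19, v)/2182 = 944/((-5*(-93 - 1*151))) + (-69 - 17*19)/2182 = 944/((-5*(-93 - 151))) + (-69 - 323)*(1/2182) = 944/((-5*(-244))) - 392*1/2182 = 944/1220 - 196/1091 = 944*(1/1220) - 196/1091 = 236/305 - 196/1091 = 197696/332755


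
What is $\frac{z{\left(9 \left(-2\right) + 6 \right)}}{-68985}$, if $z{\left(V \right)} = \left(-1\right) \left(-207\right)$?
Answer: $- \frac{23}{7665} \approx -0.0030007$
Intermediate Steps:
$z{\left(V \right)} = 207$
$\frac{z{\left(9 \left(-2\right) + 6 \right)}}{-68985} = \frac{207}{-68985} = 207 \left(- \frac{1}{68985}\right) = - \frac{23}{7665}$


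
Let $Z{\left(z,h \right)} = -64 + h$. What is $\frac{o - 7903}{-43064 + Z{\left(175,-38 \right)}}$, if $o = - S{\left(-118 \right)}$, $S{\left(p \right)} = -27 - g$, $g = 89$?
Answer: $\frac{7787}{43166} \approx 0.1804$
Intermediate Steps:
$S{\left(p \right)} = -116$ ($S{\left(p \right)} = -27 - 89 = -116$)
$o = 116$ ($o = \left(-1\right) \left(-116\right) = 116$)
$\frac{o - 7903}{-43064 + Z{\left(175,-38 \right)}} = \frac{116 - 7903}{-43064 - 102} = \frac{116 + \left(-20761 + 12858\right)}{-43064 - 102} = \frac{116 - 7903}{-43166} = \left(-7787\right) \left(- \frac{1}{43166}\right) = \frac{7787}{43166}$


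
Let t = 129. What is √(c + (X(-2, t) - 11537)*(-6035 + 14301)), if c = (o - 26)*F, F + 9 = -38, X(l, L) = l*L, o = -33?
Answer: I*√97494697 ≈ 9873.9*I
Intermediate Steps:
X(l, L) = L*l
F = -47 (F = -9 - 38 = -47)
c = 2773 (c = (-33 - 26)*(-47) = -59*(-47) = 2773)
√(c + (X(-2, t) - 11537)*(-6035 + 14301)) = √(2773 + (129*(-2) - 11537)*(-6035 + 14301)) = √(2773 + (-258 - 11537)*8266) = √(2773 - 11795*8266) = √(2773 - 97497470) = √(-97494697) = I*√97494697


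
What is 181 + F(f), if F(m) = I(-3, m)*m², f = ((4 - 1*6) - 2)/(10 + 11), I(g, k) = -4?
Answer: 79757/441 ≈ 180.85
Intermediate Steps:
f = -4/21 (f = ((4 - 6) - 2)/21 = (-2 - 2)*(1/21) = -4*1/21 = -4/21 ≈ -0.19048)
F(m) = -4*m²
181 + F(f) = 181 - 4*(-4/21)² = 181 - 4*16/441 = 181 - 64/441 = 79757/441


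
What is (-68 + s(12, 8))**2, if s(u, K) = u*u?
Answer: 5776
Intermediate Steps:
s(u, K) = u**2
(-68 + s(12, 8))**2 = (-68 + 12**2)**2 = (-68 + 144)**2 = 76**2 = 5776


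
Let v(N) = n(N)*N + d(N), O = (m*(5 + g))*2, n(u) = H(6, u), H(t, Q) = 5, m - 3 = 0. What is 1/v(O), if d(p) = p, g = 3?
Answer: 1/288 ≈ 0.0034722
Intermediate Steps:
m = 3 (m = 3 + 0 = 3)
n(u) = 5
O = 48 (O = (3*(5 + 3))*2 = (3*8)*2 = 24*2 = 48)
v(N) = 6*N (v(N) = 5*N + N = 6*N)
1/v(O) = 1/(6*48) = 1/288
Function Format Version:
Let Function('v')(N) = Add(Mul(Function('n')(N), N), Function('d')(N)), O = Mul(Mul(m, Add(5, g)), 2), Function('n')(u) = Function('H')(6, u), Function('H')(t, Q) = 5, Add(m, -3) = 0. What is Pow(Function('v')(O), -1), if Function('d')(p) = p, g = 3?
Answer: Rational(1, 288) ≈ 0.0034722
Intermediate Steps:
m = 3 (m = Add(3, 0) = 3)
Function('n')(u) = 5
O = 48 (O = Mul(Mul(3, Add(5, 3)), 2) = Mul(Mul(3, 8), 2) = Mul(24, 2) = 48)
Function('v')(N) = Mul(6, N) (Function('v')(N) = Add(Mul(5, N), N) = Mul(6, N))
Pow(Function('v')(O), -1) = Pow(Mul(6, 48), -1) = Pow(288, -1) = Rational(1, 288)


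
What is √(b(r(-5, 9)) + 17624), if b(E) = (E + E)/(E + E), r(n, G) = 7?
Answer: 5*√705 ≈ 132.76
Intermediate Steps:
b(E) = 1 (b(E) = (2*E)/((2*E)) = (2*E)*(1/(2*E)) = 1)
√(b(r(-5, 9)) + 17624) = √(1 + 17624) = √17625 = 5*√705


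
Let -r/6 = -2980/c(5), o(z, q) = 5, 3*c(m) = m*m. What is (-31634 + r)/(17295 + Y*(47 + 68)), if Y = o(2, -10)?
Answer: -73721/44675 ≈ -1.6502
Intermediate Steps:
c(m) = m**2/3 (c(m) = (m*m)/3 = m**2/3)
Y = 5
r = 10728/5 (r = -(-17880)/((1/3)*5**2) = -(-17880)/((1/3)*25) = -(-17880)/25/3 = -(-17880)*3/25 = -6*(-1788/5) = 10728/5 ≈ 2145.6)
(-31634 + r)/(17295 + Y*(47 + 68)) = (-31634 + 10728/5)/(17295 + 5*(47 + 68)) = -147442/(5*(17295 + 5*115)) = -147442/(5*(17295 + 575)) = -147442/5/17870 = -147442/5*1/17870 = -73721/44675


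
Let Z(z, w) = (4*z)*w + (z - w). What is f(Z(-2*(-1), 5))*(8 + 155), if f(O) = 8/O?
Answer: 1304/37 ≈ 35.243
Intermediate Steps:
Z(z, w) = z - w + 4*w*z (Z(z, w) = 4*w*z + (z - w) = z - w + 4*w*z)
f(Z(-2*(-1), 5))*(8 + 155) = (8/(-2*(-1) - 1*5 + 4*5*(-2*(-1))))*(8 + 155) = (8/(2 - 5 + 4*5*2))*163 = (8/(2 - 5 + 40))*163 = (8/37)*163 = 1304/37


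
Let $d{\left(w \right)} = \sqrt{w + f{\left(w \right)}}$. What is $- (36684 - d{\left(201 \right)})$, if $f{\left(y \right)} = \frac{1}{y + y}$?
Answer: $-36684 + \frac{\sqrt{32482806}}{402} \approx -36670.0$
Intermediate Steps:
$f{\left(y \right)} = \frac{1}{2 y}$
$d{\left(w \right)} = \sqrt{w + \frac{1}{2 w}}$
$- (36684 - d{\left(201 \right)}) = - (36684 - \frac{\sqrt{\frac{2}{201} + 4 \cdot 201}}{2}) = - (36684 - \frac{\sqrt{2 \cdot \frac{1}{201} + 804}}{2}) = - (36684 - \frac{\sqrt{\frac{2}{201} + 804}}{2}) = - (36684 - \frac{\sqrt{\frac{161606}{201}}}{2}) = - (36684 - \frac{\frac{1}{201} \sqrt{32482806}}{2}) = - (36684 - \frac{\sqrt{32482806}}{402}) = -36684 + \frac{\sqrt{32482806}}{402}$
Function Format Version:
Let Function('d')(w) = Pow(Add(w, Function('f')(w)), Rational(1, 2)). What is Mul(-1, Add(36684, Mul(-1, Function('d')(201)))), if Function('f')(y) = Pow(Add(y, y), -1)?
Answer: Add(-36684, Mul(Rational(1, 402), Pow(32482806, Rational(1, 2)))) ≈ -36670.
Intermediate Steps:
Function('f')(y) = Mul(Rational(1, 2), Pow(y, -1)) (Function('f')(y) = Pow(Mul(2, y), -1) = Mul(Rational(1, 2), Pow(y, -1)))
Function('d')(w) = Pow(Add(w, Mul(Rational(1, 2), Pow(w, -1))), Rational(1, 2))
Mul(-1, Add(36684, Mul(-1, Function('d')(201)))) = Mul(-1, Add(36684, Mul(-1, Mul(Rational(1, 2), Pow(Add(Mul(2, Pow(201, -1)), Mul(4, 201)), Rational(1, 2)))))) = Mul(-1, Add(36684, Mul(-1, Mul(Rational(1, 2), Pow(Add(Mul(2, Rational(1, 201)), 804), Rational(1, 2)))))) = Mul(-1, Add(36684, Mul(-1, Mul(Rational(1, 2), Pow(Add(Rational(2, 201), 804), Rational(1, 2)))))) = Mul(-1, Add(36684, Mul(-1, Mul(Rational(1, 2), Pow(Rational(161606, 201), Rational(1, 2)))))) = Mul(-1, Add(36684, Mul(-1, Mul(Rational(1, 2), Mul(Rational(1, 201), Pow(32482806, Rational(1, 2))))))) = Mul(-1, Add(36684, Mul(-1, Mul(Rational(1, 402), Pow(32482806, Rational(1, 2)))))) = Mul(-1, Add(36684, Mul(Rational(-1, 402), Pow(32482806, Rational(1, 2))))) = Add(-36684, Mul(Rational(1, 402), Pow(32482806, Rational(1, 2))))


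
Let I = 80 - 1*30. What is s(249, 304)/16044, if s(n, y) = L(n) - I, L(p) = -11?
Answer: -61/16044 ≈ -0.0038020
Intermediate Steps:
I = 50 (I = 80 - 30 = 50)
s(n, y) = -61 (s(n, y) = -11 - 1*50 = -11 - 50 = -61)
s(249, 304)/16044 = -61/16044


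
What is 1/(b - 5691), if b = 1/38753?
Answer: -38753/220543322 ≈ -0.00017572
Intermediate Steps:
b = 1/38753 ≈ 2.5804e-5
1/(b - 5691) = 1/(1/38753 - 5691) = 1/(-220543322/38753) = -38753/220543322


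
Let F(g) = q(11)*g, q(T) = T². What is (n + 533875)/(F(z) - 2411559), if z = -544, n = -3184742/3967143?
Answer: -111471330757/517270138251 ≈ -0.21550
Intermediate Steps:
n = -167618/208797 (n = -3184742*1/3967143 = -167618/208797 ≈ -0.80278)
F(g) = 121*g (F(g) = 11²*g = 121*g)
(n + 533875)/(F(z) - 2411559) = (-167618/208797 + 533875)/(121*(-544) - 2411559) = 111471330757/(208797*(-65824 - 2411559)) = (111471330757/208797)/(-2477383) = (111471330757/208797)*(-1/2477383) = -111471330757/517270138251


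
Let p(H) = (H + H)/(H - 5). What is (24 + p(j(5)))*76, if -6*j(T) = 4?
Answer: 31312/17 ≈ 1841.9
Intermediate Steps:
j(T) = -⅔ (j(T) = -⅙*4 = -⅔)
p(H) = 2*H/(-5 + H) (p(H) = (2*H)/(-5 + H) = 2*H/(-5 + H))
(24 + p(j(5)))*76 = (24 + 2*(-⅔)/(-5 - ⅔))*76 = (24 + 2*(-⅔)/(-17/3))*76 = (24 + 2*(-⅔)*(-3/17))*76 = (24 + 4/17)*76 = (412/17)*76 = 31312/17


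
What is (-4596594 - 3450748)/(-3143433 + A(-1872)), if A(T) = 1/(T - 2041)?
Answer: 15744624623/6150126665 ≈ 2.5600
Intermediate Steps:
A(T) = 1/(-2041 + T)
(-4596594 - 3450748)/(-3143433 + A(-1872)) = (-4596594 - 3450748)/(-3143433 + 1/(-2041 - 1872)) = -8047342/(-3143433 + 1/(-3913)) = -8047342/(-3143433 - 1/3913) = -8047342/(-12300253330/3913) = -8047342*(-3913/12300253330) = 15744624623/6150126665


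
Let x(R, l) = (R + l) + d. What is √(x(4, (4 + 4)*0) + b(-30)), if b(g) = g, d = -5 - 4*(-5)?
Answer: I*√11 ≈ 3.3166*I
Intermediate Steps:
d = 15 (d = -5 + 20 = 15)
x(R, l) = 15 + R + l (x(R, l) = (R + l) + 15 = 15 + R + l)
√(x(4, (4 + 4)*0) + b(-30)) = √((15 + 4 + (4 + 4)*0) - 30) = √((15 + 4 + 8*0) - 30) = √((15 + 4 + 0) - 30) = √(19 - 30) = √(-11) = I*√11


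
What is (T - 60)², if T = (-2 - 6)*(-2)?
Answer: 1936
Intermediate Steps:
T = 16 (T = -8*(-2) = 16)
(T - 60)² = (16 - 60)² = (-44)² = 1936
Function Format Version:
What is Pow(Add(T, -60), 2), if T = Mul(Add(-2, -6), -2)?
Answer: 1936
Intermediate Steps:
T = 16 (T = Mul(-8, -2) = 16)
Pow(Add(T, -60), 2) = Pow(Add(16, -60), 2) = Pow(-44, 2) = 1936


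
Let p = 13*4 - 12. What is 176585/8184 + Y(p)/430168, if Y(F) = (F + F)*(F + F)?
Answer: 9501699235/440061864 ≈ 21.592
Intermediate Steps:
p = 40 (p = 52 - 12 = 40)
Y(F) = 4*F² (Y(F) = (2*F)*(2*F) = 4*F²)
176585/8184 + Y(p)/430168 = 176585/8184 + (4*40²)/430168 = 176585*(1/8184) + (4*1600)*(1/430168) = 176585/8184 + 6400*(1/430168) = 176585/8184 + 800/53771 = 9501699235/440061864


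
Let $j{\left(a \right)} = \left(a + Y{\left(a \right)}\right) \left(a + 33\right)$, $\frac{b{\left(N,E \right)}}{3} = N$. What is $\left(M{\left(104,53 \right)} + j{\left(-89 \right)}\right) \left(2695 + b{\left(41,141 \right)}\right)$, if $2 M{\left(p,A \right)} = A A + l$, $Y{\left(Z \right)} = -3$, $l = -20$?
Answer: $18448037$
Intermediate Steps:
$b{\left(N,E \right)} = 3 N$
$M{\left(p,A \right)} = -10 + \frac{A^{2}}{2}$ ($M{\left(p,A \right)} = \frac{A A - 20}{2} = \frac{A^{2} - 20}{2} = \frac{-20 + A^{2}}{2} = -10 + \frac{A^{2}}{2}$)
$j{\left(a \right)} = \left(-3 + a\right) \left(33 + a\right)$ ($j{\left(a \right)} = \left(a - 3\right) \left(a + 33\right) = \left(-3 + a\right) \left(33 + a\right)$)
$\left(M{\left(104,53 \right)} + j{\left(-89 \right)}\right) \left(2695 + b{\left(41,141 \right)}\right) = \left(\left(-10 + \frac{53^{2}}{2}\right) + \left(-99 + \left(-89\right)^{2} + 30 \left(-89\right)\right)\right) \left(2695 + 3 \cdot 41\right) = \left(\left(-10 + \frac{1}{2} \cdot 2809\right) - -5152\right) \left(2695 + 123\right) = \left(\left(-10 + \frac{2809}{2}\right) + 5152\right) 2818 = \left(\frac{2789}{2} + 5152\right) 2818 = \frac{13093}{2} \cdot 2818 = 18448037$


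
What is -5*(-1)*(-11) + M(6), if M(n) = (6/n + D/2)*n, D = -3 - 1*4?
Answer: -70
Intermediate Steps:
D = -7 (D = -3 - 4 = -7)
M(n) = n*(-7/2 + 6/n) (M(n) = (6/n - 7/2)*n = (-7/2 + 6/n)*n = n*(-7/2 + 6/n))
-5*(-1)*(-11) + M(6) = -5*(-1)*(-11) + (6 - 7/2*6) = 5*(-11) + (6 - 21) = -55 - 15 = -70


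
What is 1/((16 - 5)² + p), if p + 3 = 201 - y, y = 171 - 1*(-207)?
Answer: -1/59 ≈ -0.016949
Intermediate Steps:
y = 378 (y = 171 + 207 = 378)
p = -180 (p = -3 + (201 - 1*378) = -3 + (201 - 378) = -3 - 177 = -180)
1/((16 - 5)² + p) = 1/((16 - 5)² - 180) = 1/(11² - 180) = 1/(121 - 180) = 1/(-59) = -1/59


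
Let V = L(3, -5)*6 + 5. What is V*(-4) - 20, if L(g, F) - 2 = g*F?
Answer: 272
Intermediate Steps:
L(g, F) = 2 + F*g (L(g, F) = 2 + g*F = 2 + F*g)
V = -73 (V = (2 - 5*3)*6 + 5 = (2 - 15)*6 + 5 = -13*6 + 5 = -78 + 5 = -73)
V*(-4) - 20 = -73*(-4) - 20 = 292 - 20 = 272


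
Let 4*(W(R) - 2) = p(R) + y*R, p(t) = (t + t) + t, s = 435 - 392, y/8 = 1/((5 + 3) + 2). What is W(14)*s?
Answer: 6579/10 ≈ 657.90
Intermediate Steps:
y = ⅘ (y = 8/((5 + 3) + 2) = 8/(8 + 2) = 8/10 = 8*(⅒) = ⅘ ≈ 0.80000)
s = 43
p(t) = 3*t (p(t) = 2*t + t = 3*t)
W(R) = 2 + 19*R/20 (W(R) = 2 + (3*R + 4*R/5)/4 = 2 + (19*R/5)/4 = 2 + 19*R/20)
W(14)*s = (2 + (19/20)*14)*43 = (2 + 133/10)*43 = (153/10)*43 = 6579/10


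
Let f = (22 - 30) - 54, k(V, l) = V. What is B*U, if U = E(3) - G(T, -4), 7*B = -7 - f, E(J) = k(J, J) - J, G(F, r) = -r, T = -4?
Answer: -220/7 ≈ -31.429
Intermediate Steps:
f = -62 (f = -8 - 54 = -62)
E(J) = 0 (E(J) = J - J = 0)
B = 55/7 (B = (-7 - 1*(-62))/7 = (-7 + 62)/7 = (1/7)*55 = 55/7 ≈ 7.8571)
U = -4 (U = 0 - (-1)*(-4) = 0 - 1*4 = 0 - 4 = -4)
B*U = (55/7)*(-4) = -220/7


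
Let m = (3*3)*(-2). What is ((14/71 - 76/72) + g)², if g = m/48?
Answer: 39753025/26132544 ≈ 1.5212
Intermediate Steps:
m = -18 (m = 9*(-2) = -18)
g = -3/8 (g = -18/48 = -18*1/48 = -3/8 ≈ -0.37500)
((14/71 - 76/72) + g)² = ((14/71 - 76/72) - 3/8)² = ((14*(1/71) - 76*1/72) - 3/8)² = ((14/71 - 19/18) - 3/8)² = (-1097/1278 - 3/8)² = (-6305/5112)² = 39753025/26132544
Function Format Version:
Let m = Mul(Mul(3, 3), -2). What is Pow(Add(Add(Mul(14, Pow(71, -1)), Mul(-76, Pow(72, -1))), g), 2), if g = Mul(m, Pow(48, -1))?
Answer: Rational(39753025, 26132544) ≈ 1.5212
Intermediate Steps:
m = -18 (m = Mul(9, -2) = -18)
g = Rational(-3, 8) (g = Mul(-18, Pow(48, -1)) = Mul(-18, Rational(1, 48)) = Rational(-3, 8) ≈ -0.37500)
Pow(Add(Add(Mul(14, Pow(71, -1)), Mul(-76, Pow(72, -1))), g), 2) = Pow(Add(Add(Mul(14, Pow(71, -1)), Mul(-76, Pow(72, -1))), Rational(-3, 8)), 2) = Pow(Add(Add(Mul(14, Rational(1, 71)), Mul(-76, Rational(1, 72))), Rational(-3, 8)), 2) = Pow(Add(Add(Rational(14, 71), Rational(-19, 18)), Rational(-3, 8)), 2) = Pow(Add(Rational(-1097, 1278), Rational(-3, 8)), 2) = Pow(Rational(-6305, 5112), 2) = Rational(39753025, 26132544)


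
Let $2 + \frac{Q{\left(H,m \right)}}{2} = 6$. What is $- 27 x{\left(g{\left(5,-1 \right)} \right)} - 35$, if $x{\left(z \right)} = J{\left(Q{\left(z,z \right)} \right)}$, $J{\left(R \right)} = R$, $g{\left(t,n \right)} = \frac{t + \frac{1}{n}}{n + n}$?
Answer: $-251$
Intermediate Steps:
$Q{\left(H,m \right)} = 8$ ($Q{\left(H,m \right)} = -4 + 2 \cdot 6 = -4 + 12 = 8$)
$g{\left(t,n \right)} = \frac{t + \frac{1}{n}}{2 n}$
$x{\left(z \right)} = 8$
$- 27 x{\left(g{\left(5,-1 \right)} \right)} - 35 = \left(-27\right) 8 - 35 = -216 - 35 = -251$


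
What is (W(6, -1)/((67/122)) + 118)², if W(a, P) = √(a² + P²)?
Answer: 63055544/4489 + 28792*√37/67 ≈ 16661.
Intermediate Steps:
W(a, P) = √(P² + a²)
(W(6, -1)/((67/122)) + 118)² = (√((-1)² + 6²)/((67/122)) + 118)² = (√(1 + 36)/((67*(1/122))) + 118)² = (√37/(67/122) + 118)² = (√37*(122/67) + 118)² = (122*√37/67 + 118)² = (118 + 122*√37/67)²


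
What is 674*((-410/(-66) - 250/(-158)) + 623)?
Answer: 1108380194/2607 ≈ 4.2516e+5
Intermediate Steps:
674*((-410/(-66) - 250/(-158)) + 623) = 674*((-410*(-1/66) - 250*(-1/158)) + 623) = 674*((205/33 + 125/79) + 623) = 674*(20320/2607 + 623) = 674*(1644481/2607) = 1108380194/2607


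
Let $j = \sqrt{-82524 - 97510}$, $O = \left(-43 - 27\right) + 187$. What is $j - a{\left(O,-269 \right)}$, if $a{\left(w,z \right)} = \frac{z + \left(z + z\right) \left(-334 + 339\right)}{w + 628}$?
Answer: $\frac{2959}{745} + i \sqrt{180034} \approx 3.9718 + 424.3 i$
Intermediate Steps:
$O = 117$ ($O = -70 + 187 = 117$)
$a{\left(w,z \right)} = \frac{11 z}{628 + w}$ ($a{\left(w,z \right)} = \frac{z + 2 z 5}{628 + w} = \frac{z + 10 z}{628 + w} = \frac{11 z}{628 + w}$)
$j = i \sqrt{180034}$ ($j = \sqrt{-180034} = i \sqrt{180034} \approx 424.3 i$)
$j - a{\left(O,-269 \right)} = i \sqrt{180034} - 11 \left(-269\right) \frac{1}{628 + 117} = i \sqrt{180034} - 11 \left(-269\right) \frac{1}{745} = i \sqrt{180034} - - \frac{2959}{745} = i \sqrt{180034} + \frac{2959}{745} = \frac{2959}{745} + i \sqrt{180034}$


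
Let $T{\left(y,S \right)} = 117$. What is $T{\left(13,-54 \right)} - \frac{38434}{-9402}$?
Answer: $\frac{569234}{4701} \approx 121.09$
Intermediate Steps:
$T{\left(13,-54 \right)} - \frac{38434}{-9402} = 117 - \frac{38434}{-9402} = 117 - 38434 \left(- \frac{1}{9402}\right) = 117 - - \frac{19217}{4701} = 117 + \frac{19217}{4701} = \frac{569234}{4701}$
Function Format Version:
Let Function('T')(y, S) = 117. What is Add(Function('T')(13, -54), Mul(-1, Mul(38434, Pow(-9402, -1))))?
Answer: Rational(569234, 4701) ≈ 121.09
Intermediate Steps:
Add(Function('T')(13, -54), Mul(-1, Mul(38434, Pow(-9402, -1)))) = Add(117, Mul(-1, Mul(38434, Pow(-9402, -1)))) = Add(117, Mul(-1, Mul(38434, Rational(-1, 9402)))) = Add(117, Mul(-1, Rational(-19217, 4701))) = Add(117, Rational(19217, 4701)) = Rational(569234, 4701)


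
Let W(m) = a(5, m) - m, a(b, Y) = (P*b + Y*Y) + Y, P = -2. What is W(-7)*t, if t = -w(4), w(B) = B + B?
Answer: -312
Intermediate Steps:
w(B) = 2*B
t = -8 (t = -2*4 = -1*8 = -8)
a(b, Y) = Y + Y**2 - 2*b (a(b, Y) = (-2*b + Y*Y) + Y = (-2*b + Y**2) + Y = (Y**2 - 2*b) + Y = Y + Y**2 - 2*b)
W(m) = -10 + m**2 (W(m) = (m + m**2 - 2*5) - m = (m + m**2 - 10) - m = (-10 + m + m**2) - m = -10 + m**2)
W(-7)*t = (-10 + (-7)**2)*(-8) = (-10 + 49)*(-8) = 39*(-8) = -312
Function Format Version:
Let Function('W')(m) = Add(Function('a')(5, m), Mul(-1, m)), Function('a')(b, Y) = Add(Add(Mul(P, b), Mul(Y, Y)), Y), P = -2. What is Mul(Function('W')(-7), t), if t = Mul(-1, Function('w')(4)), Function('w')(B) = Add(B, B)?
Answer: -312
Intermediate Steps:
Function('w')(B) = Mul(2, B)
t = -8 (t = Mul(-1, Mul(2, 4)) = Mul(-1, 8) = -8)
Function('a')(b, Y) = Add(Y, Pow(Y, 2), Mul(-2, b)) (Function('a')(b, Y) = Add(Add(Mul(-2, b), Mul(Y, Y)), Y) = Add(Add(Mul(-2, b), Pow(Y, 2)), Y) = Add(Add(Pow(Y, 2), Mul(-2, b)), Y) = Add(Y, Pow(Y, 2), Mul(-2, b)))
Function('W')(m) = Add(-10, Pow(m, 2)) (Function('W')(m) = Add(Add(m, Pow(m, 2), Mul(-2, 5)), Mul(-1, m)) = Add(Add(m, Pow(m, 2), -10), Mul(-1, m)) = Add(Add(-10, m, Pow(m, 2)), Mul(-1, m)) = Add(-10, Pow(m, 2)))
Mul(Function('W')(-7), t) = Mul(Add(-10, Pow(-7, 2)), -8) = Mul(Add(-10, 49), -8) = Mul(39, -8) = -312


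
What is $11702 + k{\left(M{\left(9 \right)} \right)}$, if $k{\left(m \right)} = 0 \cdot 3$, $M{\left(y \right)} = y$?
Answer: $11702$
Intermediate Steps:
$k{\left(m \right)} = 0$
$11702 + k{\left(M{\left(9 \right)} \right)} = 11702 + 0 = 11702$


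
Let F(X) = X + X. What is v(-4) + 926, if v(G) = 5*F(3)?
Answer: 956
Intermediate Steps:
F(X) = 2*X
v(G) = 30 (v(G) = 5*(2*3) = 5*6 = 30)
v(-4) + 926 = 30 + 926 = 956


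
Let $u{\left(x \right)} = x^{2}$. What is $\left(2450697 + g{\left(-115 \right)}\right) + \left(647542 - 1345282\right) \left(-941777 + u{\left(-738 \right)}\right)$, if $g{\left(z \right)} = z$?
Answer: $277098030002$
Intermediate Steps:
$\left(2450697 + g{\left(-115 \right)}\right) + \left(647542 - 1345282\right) \left(-941777 + u{\left(-738 \right)}\right) = \left(2450697 - 115\right) + \left(647542 - 1345282\right) \left(-941777 + \left(-738\right)^{2}\right) = 2450582 - 697740 \left(-941777 + 544644\right) = 2450582 - -277095579420 = 2450582 + 277095579420 = 277098030002$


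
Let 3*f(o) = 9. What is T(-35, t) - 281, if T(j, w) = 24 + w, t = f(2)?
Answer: -254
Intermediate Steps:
f(o) = 3 (f(o) = (⅓)*9 = 3)
t = 3
T(-35, t) - 281 = (24 + 3) - 281 = 27 - 281 = -254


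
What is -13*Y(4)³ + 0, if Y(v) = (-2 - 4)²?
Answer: -606528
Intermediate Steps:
Y(v) = 36 (Y(v) = (-6)² = 36)
-13*Y(4)³ + 0 = -13*36³ + 0 = -13*46656 + 0 = -606528 + 0 = -606528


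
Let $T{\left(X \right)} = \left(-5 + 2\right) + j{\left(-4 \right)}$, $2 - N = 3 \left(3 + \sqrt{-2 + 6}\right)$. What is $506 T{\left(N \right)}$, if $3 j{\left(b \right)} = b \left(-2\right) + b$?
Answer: $- \frac{2530}{3} \approx -843.33$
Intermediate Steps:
$j{\left(b \right)} = - \frac{b}{3}$ ($j{\left(b \right)} = \frac{b \left(-2\right) + b}{3} = \frac{- 2 b + b}{3} = \frac{\left(-1\right) b}{3} = - \frac{b}{3}$)
$N = -13$ ($N = 2 - 3 \left(3 + \sqrt{-2 + 6}\right) = 2 - 3 \left(3 + \sqrt{4}\right) = 2 - 3 \left(3 + 2\right) = 2 - 3 \cdot 5 = 2 - 15 = -13$)
$T{\left(X \right)} = - \frac{5}{3}$ ($T{\left(X \right)} = \left(-5 + 2\right) - - \frac{4}{3} = -3 + \frac{4}{3} = - \frac{5}{3}$)
$506 T{\left(N \right)} = 506 \left(- \frac{5}{3}\right) = - \frac{2530}{3}$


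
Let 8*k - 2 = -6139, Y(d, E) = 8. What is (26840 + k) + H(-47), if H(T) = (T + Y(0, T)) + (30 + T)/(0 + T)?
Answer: 9788873/376 ≈ 26034.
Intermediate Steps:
k = -6137/8 (k = 1/4 + (1/8)*(-6139) = 1/4 - 6139/8 = -6137/8 ≈ -767.13)
H(T) = 8 + T + (30 + T)/T (H(T) = (T + 8) + (30 + T)/(0 + T) = (8 + T) + (30 + T)/T = 8 + T + (30 + T)/T)
(26840 + k) + H(-47) = (26840 - 6137/8) + (9 - 47 + 30/(-47)) = 208583/8 + (9 - 47 + 30*(-1/47)) = 208583/8 + (9 - 47 - 30/47) = 208583/8 - 1816/47 = 9788873/376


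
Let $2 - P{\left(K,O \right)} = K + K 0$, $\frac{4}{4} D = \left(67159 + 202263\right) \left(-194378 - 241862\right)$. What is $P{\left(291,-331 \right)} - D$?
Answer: $117532652991$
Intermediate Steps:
$D = -117532653280$ ($D = \left(67159 + 202263\right) \left(-194378 - 241862\right) = 269422 \left(-436240\right) = -117532653280$)
$P{\left(K,O \right)} = 2 - K$ ($P{\left(K,O \right)} = 2 - \left(K + K 0\right) = 2 - \left(K + 0\right) = 2 - K$)
$P{\left(291,-331 \right)} - D = \left(2 - 291\right) - -117532653280 = \left(2 - 291\right) + 117532653280 = -289 + 117532653280 = 117532652991$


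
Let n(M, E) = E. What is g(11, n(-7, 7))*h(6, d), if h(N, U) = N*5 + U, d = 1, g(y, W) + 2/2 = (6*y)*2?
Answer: 4061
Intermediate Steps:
g(y, W) = -1 + 12*y (g(y, W) = -1 + (6*y)*2 = -1 + 12*y)
h(N, U) = U + 5*N (h(N, U) = 5*N + U = U + 5*N)
g(11, n(-7, 7))*h(6, d) = (-1 + 12*11)*(1 + 5*6) = (-1 + 132)*(1 + 30) = 131*31 = 4061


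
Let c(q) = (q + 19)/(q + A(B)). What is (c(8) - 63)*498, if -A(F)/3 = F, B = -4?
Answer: -307017/10 ≈ -30702.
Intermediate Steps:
A(F) = -3*F
c(q) = (19 + q)/(12 + q) (c(q) = (q + 19)/(q - 3*(-4)) = (19 + q)/(q + 12) = (19 + q)/(12 + q))
(c(8) - 63)*498 = ((19 + 8)/(12 + 8) - 63)*498 = (27/20 - 63)*498 = -1233/20*498 = -307017/10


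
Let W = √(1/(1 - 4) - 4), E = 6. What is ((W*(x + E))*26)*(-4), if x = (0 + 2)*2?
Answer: -1040*I*√39/3 ≈ -2164.9*I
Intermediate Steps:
x = 4 (x = 2*2 = 4)
W = I*√39/3 (W = √(1/(-3) - 4) = √(-⅓ - 4) = √(-13/3) = I*√39/3 ≈ 2.0817*I)
((W*(x + E))*26)*(-4) = (((I*√39/3)*(4 + 6))*26)*(-4) = (((I*√39/3)*10)*26)*(-4) = ((10*I*√39/3)*26)*(-4) = (260*I*√39/3)*(-4) = -1040*I*√39/3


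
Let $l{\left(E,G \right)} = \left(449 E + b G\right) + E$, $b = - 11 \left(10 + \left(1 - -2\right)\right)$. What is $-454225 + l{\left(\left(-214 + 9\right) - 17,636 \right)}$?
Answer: $-645073$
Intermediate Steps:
$b = -143$ ($b = - 11 \left(10 + \left(1 + 2\right)\right) = - 11 \left(10 + 3\right) = \left(-11\right) 13 = -143$)
$l{\left(E,G \right)} = - 143 G + 450 E$ ($l{\left(E,G \right)} = \left(449 E - 143 G\right) + E = \left(- 143 G + 449 E\right) + E = - 143 G + 450 E$)
$-454225 + l{\left(\left(-214 + 9\right) - 17,636 \right)} = -454225 + \left(\left(-143\right) 636 + 450 \left(\left(-214 + 9\right) - 17\right)\right) = -454225 + \left(-90948 + 450 \left(-205 - 17\right)\right) = -454225 + \left(-90948 + 450 \left(-222\right)\right) = -454225 - 190848 = -645073$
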